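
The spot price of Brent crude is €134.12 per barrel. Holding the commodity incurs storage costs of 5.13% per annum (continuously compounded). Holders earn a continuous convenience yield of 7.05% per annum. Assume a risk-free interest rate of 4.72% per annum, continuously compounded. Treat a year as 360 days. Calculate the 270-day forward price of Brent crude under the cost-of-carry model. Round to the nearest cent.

Net carry = r + u − y = 0.0472 + 0.0513 − 0.0705 = 0.0280
F = S·e^((r+u−y)T) = 134.12 · e^(0.0280 × 270/360) = 134.12 · e^0.021000
= 134.12 × 1.021222 = €136.97 per barrel

€136.97 per barrel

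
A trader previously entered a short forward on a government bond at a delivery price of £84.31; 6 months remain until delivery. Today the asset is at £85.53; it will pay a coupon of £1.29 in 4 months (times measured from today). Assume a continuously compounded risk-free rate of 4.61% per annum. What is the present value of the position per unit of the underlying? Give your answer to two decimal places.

PV(remaining coupons) I = 1.29·e^(−0.0461·4/12) = 1.2703
Current forward F = (S − I)·e^(rT) = (85.53 − 1.2703)·e^(0.0461·6/12) = 84.2597 × 1.023318 = 86.2245
Value (long) = (F − K)·e^(−rT) = (86.2245 − 84.31) × 0.977214 = 1.8709
Short position value = −(long value) = -£1.87

-£1.87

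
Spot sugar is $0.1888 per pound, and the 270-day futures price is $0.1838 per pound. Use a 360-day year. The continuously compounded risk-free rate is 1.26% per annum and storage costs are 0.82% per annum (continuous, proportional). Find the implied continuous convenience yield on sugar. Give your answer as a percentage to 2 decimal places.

F = S·e^((r+u−y)T) ⇒ (r+u−y) = ln(F/S)/T
ln(0.1838/0.1888) = -0.026840; /T ⇒ -0.035787
y = r + u − ln(F/S)/T = 0.0126 + 0.0082 + 0.035787 = 0.056587
y = 5.66%

5.66%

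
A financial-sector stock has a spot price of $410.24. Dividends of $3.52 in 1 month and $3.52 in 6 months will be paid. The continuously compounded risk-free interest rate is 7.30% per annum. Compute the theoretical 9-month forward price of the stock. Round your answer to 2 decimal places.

PV(dividends) I = 3.52·e^(−0.0730·1/12) + 3.52·e^(−0.0730·6/12)
I = 3.4987 + 3.3938 = 6.8925
F = (S − I)·e^(rT) = (410.24 − 6.8925) · e^(0.0730·9/12)
= 403.3475 · e^0.054750 = 403.3475 × 1.056277 = $426.05

$426.05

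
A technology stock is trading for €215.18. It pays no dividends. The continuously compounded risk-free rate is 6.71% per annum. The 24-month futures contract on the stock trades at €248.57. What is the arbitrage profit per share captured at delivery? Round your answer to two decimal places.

€2.49 per share

Fair futures: F* = S·e^(carry·T), with carry = r = 0.0671
F* = 215.18 · e^(0.0671 × 24/12) = 215.18 · e^0.134200 = 215.18 × 1.143622 = €246.0846
Market €248.57 > fair €246.0846: forward overpriced → cash-and-carry (buy spot, short the forward).
At maturity, profit = |F_mkt − F*| = |248.57 − 246.0846| = €2.49 per share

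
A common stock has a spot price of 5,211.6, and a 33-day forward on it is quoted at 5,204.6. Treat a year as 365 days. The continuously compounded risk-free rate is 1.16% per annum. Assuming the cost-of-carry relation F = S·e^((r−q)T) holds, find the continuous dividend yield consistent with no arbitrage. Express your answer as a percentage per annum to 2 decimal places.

From F = S·e^((r−q)T): (r − q) = ln(F/S)/T
ln(5204.6/5211.6) = ln(0.998657) = -0.001344
(r − q) = -0.001344 / (33/365) = -0.014865
q = r − ln(F/S)/T = 0.0116 + 0.014865 = 0.026465
q = 2.65%

2.65%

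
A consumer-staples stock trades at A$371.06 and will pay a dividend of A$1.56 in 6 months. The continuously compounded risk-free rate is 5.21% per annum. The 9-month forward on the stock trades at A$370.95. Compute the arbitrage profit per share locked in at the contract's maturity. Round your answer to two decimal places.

PV(dividends) I = 1.56·e^(−0.0521·6/12) = 1.5199
Fair forward F* = (S − I)·e^(rT) = (371.06 − 1.5199)·e^0.039075 = 369.5401 × 1.039848 = 384.2655
Market A$370.95 < fair 384.2655: forward underpriced → reverse cash-and-carry (short the stock, invest proceeds at r, pay the dividends, go long the forward).
Profit at T = |F_mkt − F*| = |370.95 − 384.2655| = A$13.32 per share

A$13.32 per share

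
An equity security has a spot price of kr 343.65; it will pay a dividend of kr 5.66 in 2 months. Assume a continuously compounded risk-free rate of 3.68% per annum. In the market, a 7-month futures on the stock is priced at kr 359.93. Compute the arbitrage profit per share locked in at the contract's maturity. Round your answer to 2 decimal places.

kr 14.57 per share

PV(dividends) I = 5.66·e^(−0.0368·2/12) = 5.6254
Fair futures F* = (S − I)·e^(rT) = (343.65 − 5.6254)·e^0.021467 = 338.0246 × 1.021699 = 345.3594
Market kr 359.93 > fair 345.3594: forward overpriced → cash-and-carry (borrow at r, buy the stock and collect the dividends, short the forward).
Profit at T = |F_mkt − F*| = |359.93 − 345.3594| = kr 14.57 per share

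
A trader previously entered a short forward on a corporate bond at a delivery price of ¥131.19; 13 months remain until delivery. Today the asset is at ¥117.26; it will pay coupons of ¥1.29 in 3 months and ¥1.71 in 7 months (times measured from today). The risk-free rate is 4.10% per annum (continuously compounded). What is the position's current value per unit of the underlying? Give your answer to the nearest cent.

PV(remaining coupons) I = 1.29·e^(−0.0410·3/12) + 1.71·e^(−0.0410·7/12) = 2.9464
Current forward F = (S − I)·e^(rT) = (117.26 − 2.9464)·e^(0.0410·13/12) = 114.3136 × 1.045418 = 119.5055
Value (long) = (F − K)·e^(−rT) = (119.5055 − 131.19) × 0.956555 = -11.1769
Short position value = −(long value) = ¥11.18

¥11.18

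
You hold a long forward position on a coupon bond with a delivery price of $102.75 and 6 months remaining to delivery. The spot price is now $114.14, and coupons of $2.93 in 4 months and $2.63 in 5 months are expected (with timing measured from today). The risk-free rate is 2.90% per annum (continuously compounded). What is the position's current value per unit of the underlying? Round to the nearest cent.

$7.37

PV(remaining coupons) I = 2.93·e^(−0.0290·4/12) + 2.63·e^(−0.0290·5/12) = 5.5002
Current forward F = (S − I)·e^(rT) = (114.14 − 5.5002)·e^(0.0290·6/12) = 108.6398 × 1.014606 = 110.2266
Value (long) = (F − K)·e^(−rT) = (110.2266 − 102.75) × 0.985605 = 7.3690
Value = $7.37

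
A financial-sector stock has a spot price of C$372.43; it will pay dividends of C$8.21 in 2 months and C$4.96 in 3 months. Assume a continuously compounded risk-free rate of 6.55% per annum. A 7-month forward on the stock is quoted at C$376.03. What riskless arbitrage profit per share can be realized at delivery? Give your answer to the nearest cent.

C$2.60 per share

PV(dividends) I = 8.21·e^(−0.0655·2/12) + 4.96·e^(−0.0655·3/12) = 13.0003
Fair forward F* = (S − I)·e^(rT) = (372.43 − 13.0003)·e^0.038208 = 359.4297 × 1.038947 = 373.4284
Market C$376.03 > fair 373.4284: forward overpriced → cash-and-carry (borrow at r, buy the stock and collect the dividends, short the forward).
Profit at T = |F_mkt − F*| = |376.03 − 373.4284| = C$2.60 per share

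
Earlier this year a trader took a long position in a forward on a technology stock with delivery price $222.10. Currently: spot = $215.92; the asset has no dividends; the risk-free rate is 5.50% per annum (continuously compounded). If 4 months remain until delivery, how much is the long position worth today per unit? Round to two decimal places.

-$2.15

Current fair forward for the remaining 4 months: F = S·e^(r·T), r = 0.0550
F = 215.92 · e^(0.0550 × 4/12) = 215.92 × 1.018502 = 219.9150
Value of long forward = (F − K)·e^(−rT) = (219.9150 − 222.10) · e^(−0.0550·4/12)
= -2.1850 × 0.981834 = -2.15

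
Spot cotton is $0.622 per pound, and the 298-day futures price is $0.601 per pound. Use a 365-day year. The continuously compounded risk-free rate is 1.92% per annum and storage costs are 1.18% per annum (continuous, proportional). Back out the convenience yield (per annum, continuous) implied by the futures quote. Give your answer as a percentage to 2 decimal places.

F = S·e^((r+u−y)T) ⇒ (r+u−y) = ln(F/S)/T
ln(0.601/0.622) = -0.034345; /T ⇒ -0.042067
y = r + u − ln(F/S)/T = 0.0192 + 0.0118 + 0.042067 = 0.073067
y = 7.31%

7.31%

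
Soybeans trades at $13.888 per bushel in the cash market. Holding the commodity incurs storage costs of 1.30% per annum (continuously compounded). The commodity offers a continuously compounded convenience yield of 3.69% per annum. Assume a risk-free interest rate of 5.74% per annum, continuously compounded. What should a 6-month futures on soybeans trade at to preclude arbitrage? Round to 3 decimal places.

$14.123 per bushel

Net carry = r + u − y = 0.0574 + 0.0130 − 0.0369 = 0.0335
F = S·e^((r+u−y)T) = 13.888 · e^(0.0335 × 6/12) = 13.888 · e^0.016750
= 13.888 × 1.016891 = $14.123 per bushel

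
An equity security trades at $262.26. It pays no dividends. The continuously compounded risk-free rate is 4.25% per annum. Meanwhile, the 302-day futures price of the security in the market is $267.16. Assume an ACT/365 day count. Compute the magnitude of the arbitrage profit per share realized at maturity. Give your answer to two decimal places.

Fair futures: F* = S·e^(carry·T), with carry = r = 0.0425
F* = 262.26 · e^(0.0425 × 302/365) = 262.26 · e^0.035164 = 262.26 × 1.035790 = $271.6463
Market $267.16 < fair $271.6463: forward underpriced → reverse cash-and-carry (short spot, go long the forward).
At maturity, profit = |F_mkt − F*| = |267.16 − 271.6463| = $4.49 per share

$4.49 per share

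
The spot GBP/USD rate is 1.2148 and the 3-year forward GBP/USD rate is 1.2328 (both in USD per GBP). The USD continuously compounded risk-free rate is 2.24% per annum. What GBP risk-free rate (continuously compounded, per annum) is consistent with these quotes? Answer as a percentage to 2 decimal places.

F = S·e^((r_USD − r_GBP)T) ⇒ r_GBP = r_USD − ln(F/S)/T
ln(1.2328/1.2148) = 0.014709; /(3) = 0.004903
r_GBP = 0.0224 − 0.004903 = 0.017497
r_GBP = 1.75%

1.75%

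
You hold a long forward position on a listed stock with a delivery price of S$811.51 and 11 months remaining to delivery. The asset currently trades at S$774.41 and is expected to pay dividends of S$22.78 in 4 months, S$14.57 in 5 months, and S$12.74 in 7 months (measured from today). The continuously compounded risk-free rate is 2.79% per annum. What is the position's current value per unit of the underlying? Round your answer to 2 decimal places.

-S$66.11

PV(remaining dividends) I = 22.78·e^(−0.0279·4/12) + 14.57·e^(−0.0279·5/12) + 12.74·e^(−0.0279·7/12) = 49.5051
Current forward F = (S − I)·e^(rT) = (774.41 − 49.5051)·e^(0.0279·11/12) = 724.9049 × 1.025905 = 743.6836
Value (long) = (F − K)·e^(−rT) = (743.6836 − 811.51) × 0.974749 = -66.1137
Value = -S$66.11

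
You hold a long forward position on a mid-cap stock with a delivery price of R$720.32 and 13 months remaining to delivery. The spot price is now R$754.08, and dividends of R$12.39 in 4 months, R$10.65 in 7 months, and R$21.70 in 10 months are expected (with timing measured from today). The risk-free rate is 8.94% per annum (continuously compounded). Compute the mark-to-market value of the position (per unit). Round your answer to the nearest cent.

R$57.97

PV(remaining dividends) I = 12.39·e^(−0.0894·4/12) + 10.65·e^(−0.0894·7/12) + 21.70·e^(−0.0894·10/12) = 42.2772
Current forward F = (S − I)·e^(rT) = (754.08 − 42.2772)·e^(0.0894·13/12) = 711.8028 × 1.101695 = 784.1896
Value (long) = (F − K)·e^(−rT) = (784.1896 − 720.32) × 0.907692 = 57.9739
Value = R$57.97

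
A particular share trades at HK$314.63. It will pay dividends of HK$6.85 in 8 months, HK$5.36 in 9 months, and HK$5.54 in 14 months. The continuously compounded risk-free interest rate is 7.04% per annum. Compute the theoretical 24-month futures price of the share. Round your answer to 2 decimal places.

PV(dividends) I = 6.85·e^(−0.0704·8/12) + 5.36·e^(−0.0704·9/12) + 5.54·e^(−0.0704·14/12)
I = 6.5359 + 5.0843 + 5.1032 = 16.7234
F = (S − I)·e^(rT) = (314.63 − 16.7234) · e^(0.0704·24/12)
= 297.9066 · e^0.140800 = 297.9066 × 1.151194 = HK$342.95

HK$342.95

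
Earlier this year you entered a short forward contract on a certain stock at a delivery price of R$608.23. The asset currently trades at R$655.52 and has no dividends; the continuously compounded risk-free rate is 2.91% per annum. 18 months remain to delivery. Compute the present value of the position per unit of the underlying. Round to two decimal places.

-R$73.27

Current fair forward for the remaining 18 months: F = S·e^(r·T), r = 0.0291
F = 655.52 · e^(0.0291 × 18/12) = 655.52 × 1.044617 = 684.7673
Value of long forward = (F − K)·e^(−rT) = (684.7673 − 608.23) · e^(−0.0291·18/12)
= 76.5373 × 0.957289 = 73.27
Short position value = −(long value) = -R$73.27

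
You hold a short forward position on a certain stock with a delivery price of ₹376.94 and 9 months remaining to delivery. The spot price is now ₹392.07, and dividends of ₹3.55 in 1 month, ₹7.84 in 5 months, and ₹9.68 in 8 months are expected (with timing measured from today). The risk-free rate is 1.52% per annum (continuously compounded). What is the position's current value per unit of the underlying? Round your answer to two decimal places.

PV(remaining dividends) I = 3.55·e^(−0.0152·1/12) + 7.84·e^(−0.0152·5/12) + 9.68·e^(−0.0152·8/12) = 20.9184
Current forward F = (S − I)·e^(rT) = (392.07 − 20.9184)·e^(0.0152·9/12) = 371.1516 × 1.011465 = 375.4069
Value (long) = (F − K)·e^(−rT) = (375.4069 − 376.94) × 0.988665 = -1.5157
Short position value = −(long value) = ₹1.52

₹1.52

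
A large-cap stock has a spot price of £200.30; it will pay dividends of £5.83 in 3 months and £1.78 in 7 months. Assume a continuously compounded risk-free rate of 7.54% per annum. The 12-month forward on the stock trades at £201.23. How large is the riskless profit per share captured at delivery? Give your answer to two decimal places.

PV(dividends) I = 5.83·e^(−0.0754·3/12) + 1.78·e^(−0.0754·7/12) = 7.4245
Fair forward F* = (S − I)·e^(rT) = (200.30 − 7.4245)·e^0.075400 = 192.8755 × 1.078315 = 207.9805
Market £201.23 < fair 207.9805: forward underpriced → reverse cash-and-carry (short the stock, invest proceeds at r, pay the dividends, go long the forward).
Profit at T = |F_mkt − F*| = |201.23 − 207.9805| = £6.75 per share

£6.75 per share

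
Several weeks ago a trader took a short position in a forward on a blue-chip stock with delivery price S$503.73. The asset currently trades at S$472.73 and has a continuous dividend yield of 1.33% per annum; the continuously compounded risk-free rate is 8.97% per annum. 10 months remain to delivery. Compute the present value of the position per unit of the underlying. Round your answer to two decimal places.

Current fair forward for the remaining 10 months: F = S·e^((r − q)·T), (r − q) = 0.0897 − 0.0133 = 0.0764
F = 472.73 · e^(0.0764 × 10/12) = 472.73 × 1.065737 = 503.8059
Value of long forward = (F − K)·e^(−rT) = (503.8059 − 503.73) · e^(−0.0897·10/12)
= 0.0759 × 0.927975 = 0.07
Short position value = −(long value) = -S$0.07

-S$0.07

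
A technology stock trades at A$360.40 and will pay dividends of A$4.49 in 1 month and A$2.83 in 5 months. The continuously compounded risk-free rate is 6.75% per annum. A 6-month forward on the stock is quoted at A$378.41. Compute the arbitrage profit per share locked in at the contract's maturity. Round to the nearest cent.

PV(dividends) I = 4.49·e^(−0.0675·1/12) + 2.83·e^(−0.0675·5/12) = 7.2163
Fair forward F* = (S − I)·e^(rT) = (360.40 − 7.2163)·e^0.033750 = 353.1837 × 1.034326 = 365.3071
Market A$378.41 > fair 365.3071: forward overpriced → cash-and-carry (borrow at r, buy the stock and collect the dividends, short the forward).
Profit at T = |F_mkt − F*| = |378.41 − 365.3071| = A$13.10 per share

A$13.10 per share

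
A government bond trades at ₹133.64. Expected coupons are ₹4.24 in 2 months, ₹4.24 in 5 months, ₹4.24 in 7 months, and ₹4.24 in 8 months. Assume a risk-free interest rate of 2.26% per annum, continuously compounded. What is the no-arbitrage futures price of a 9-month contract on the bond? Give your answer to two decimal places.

PV(coupons) I = 4.24·e^(−0.0226·2/12) + 4.24·e^(−0.0226·5/12) + 4.24·e^(−0.0226·7/12) + 4.24·e^(−0.0226·8/12)
I = 4.2241 + 4.2003 + 4.1845 + 4.1766 = 16.7855
F = (S − I)·e^(rT) = (133.64 − 16.7855) · e^(0.0226·9/12)
= 116.8545 · e^0.016950 = 116.8545 × 1.017094 = ₹118.85

₹118.85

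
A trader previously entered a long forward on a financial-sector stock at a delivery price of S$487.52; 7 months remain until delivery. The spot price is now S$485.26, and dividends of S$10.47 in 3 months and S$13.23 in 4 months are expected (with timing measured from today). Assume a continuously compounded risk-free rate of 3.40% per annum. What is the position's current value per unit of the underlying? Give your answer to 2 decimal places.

-S$16.15

PV(remaining dividends) I = 10.47·e^(−0.0340·3/12) + 13.23·e^(−0.0340·4/12) = 23.4623
Current forward F = (S − I)·e^(rT) = (485.26 − 23.4623)·e^(0.0340·7/12) = 461.7977 × 1.020031 = 471.0480
Value (long) = (F − K)·e^(−rT) = (471.0480 − 487.52) × 0.980362 = -16.1485
Value = -S$16.15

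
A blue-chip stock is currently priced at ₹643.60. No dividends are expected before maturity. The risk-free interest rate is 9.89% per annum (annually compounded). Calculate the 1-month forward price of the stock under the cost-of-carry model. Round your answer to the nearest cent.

F = S · (1+r)^T
= 643.60 × 1.007890
F = ₹648.68

₹648.68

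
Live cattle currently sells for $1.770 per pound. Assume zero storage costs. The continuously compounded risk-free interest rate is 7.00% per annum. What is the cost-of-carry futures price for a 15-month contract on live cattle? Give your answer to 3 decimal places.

F = S·e^(rT) = 1.770 · e^(0.0700 × 15/12) = 1.770 · e^0.087500
= 1.770 × 1.091442 = $1.932 per pound

$1.932 per pound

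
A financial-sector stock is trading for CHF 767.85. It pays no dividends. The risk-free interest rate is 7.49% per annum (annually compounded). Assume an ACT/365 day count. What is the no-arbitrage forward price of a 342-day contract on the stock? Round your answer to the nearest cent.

CHF 821.61

F = S · (1+r)^T
= 767.85 × 1.070019
F = CHF 821.61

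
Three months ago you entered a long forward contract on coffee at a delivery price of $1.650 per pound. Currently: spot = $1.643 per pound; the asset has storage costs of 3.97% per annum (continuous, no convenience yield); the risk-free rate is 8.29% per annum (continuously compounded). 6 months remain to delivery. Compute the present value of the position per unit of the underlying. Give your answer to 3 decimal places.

Current fair forward for the remaining 6 months: F = S·e^((r + u)·T), (r + u) = 0.0829 + 0.0397 = 0.1226
F = 1.643 · e^(0.1226 × 6/12) = 1.643 × 1.063218 = 1.7469
Value of long forward = (F − K)·e^(−rT) = (1.7469 − 1.650) · e^(−0.0829·6/12)
= 0.0969 × 0.959397 = 0.093

$0.093 per pound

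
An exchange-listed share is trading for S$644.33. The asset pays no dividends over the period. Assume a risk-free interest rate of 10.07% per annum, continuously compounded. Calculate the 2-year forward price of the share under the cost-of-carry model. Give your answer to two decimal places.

F = S·e^(rT) = 644.33 · e^(0.1007 × 2)
= 644.33 · e^0.201400 = 644.33 × 1.223114
F = S$788.09

S$788.09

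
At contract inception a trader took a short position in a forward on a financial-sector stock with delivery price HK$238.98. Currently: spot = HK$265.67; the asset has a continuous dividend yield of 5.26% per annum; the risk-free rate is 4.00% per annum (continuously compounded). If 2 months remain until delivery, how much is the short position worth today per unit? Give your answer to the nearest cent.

-HK$25.96

Current fair forward for the remaining 2 months: F = S·e^((r − q)·T), (r − q) = 0.0400 − 0.0526 = -0.0126
F = 265.67 · e^(-0.0126 × 2/12) = 265.67 × 0.997902 = 265.1126
Value of long forward = (F − K)·e^(−rT) = (265.1126 − 238.98) · e^(−0.0400·2/12)
= 26.1326 × 0.993356 = 25.96
Short position value = −(long value) = -HK$25.96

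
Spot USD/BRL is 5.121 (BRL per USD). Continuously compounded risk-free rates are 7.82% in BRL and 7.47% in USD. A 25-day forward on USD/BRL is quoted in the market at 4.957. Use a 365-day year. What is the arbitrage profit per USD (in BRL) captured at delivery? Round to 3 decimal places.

0.165 per USD (in BRL)

Fair forward: F* = S·e^(carry·T), with carry = (r_BRL − r_USD) = 0.0782 − 0.0747 = 0.0035
F* = 5.121 · e^(0.0035 × 25/365) = 5.121 · e^0.000240 = 5.121 × 1.000240 = 5.1222
Market 4.957 < fair 5.1222: forward underpriced → reverse cash-and-carry (short spot, go long the forward).
At maturity, profit = |F_mkt − F*| = |4.957 − 5.1222| = 0.165 per USD (in BRL)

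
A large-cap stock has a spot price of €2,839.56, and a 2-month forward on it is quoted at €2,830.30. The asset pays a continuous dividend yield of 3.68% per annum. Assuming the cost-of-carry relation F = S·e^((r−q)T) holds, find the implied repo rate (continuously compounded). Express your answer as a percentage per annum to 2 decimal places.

From F = S·e^((r−q)T): (r − q) = ln(F/S)/T
ln(2830.30/2839.56) = ln(0.996739) = -0.003266
(r − q) = -0.003266 / (2/12) = -0.019596
r = ln(F/S)/T + q = -0.019596 + 0.0368 = 0.017204
r = 1.72%

1.72%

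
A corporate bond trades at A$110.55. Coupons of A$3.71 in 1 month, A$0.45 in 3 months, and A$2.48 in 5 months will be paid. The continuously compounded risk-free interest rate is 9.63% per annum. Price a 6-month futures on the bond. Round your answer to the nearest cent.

A$109.18

PV(coupons) I = 3.71·e^(−0.0963·1/12) + 0.45·e^(−0.0963·3/12) + 2.48·e^(−0.0963·5/12)
I = 3.6803 + 0.4393 + 2.3825 = 6.5021
F = (S − I)·e^(rT) = (110.55 − 6.5021) · e^(0.0963·6/12)
= 104.0479 · e^0.048150 = 104.0479 × 1.049328 = A$109.18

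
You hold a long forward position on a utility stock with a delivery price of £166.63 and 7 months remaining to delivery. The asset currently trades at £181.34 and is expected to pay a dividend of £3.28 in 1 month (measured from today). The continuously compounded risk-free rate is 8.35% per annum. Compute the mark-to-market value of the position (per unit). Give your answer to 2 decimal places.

£19.37

PV(remaining dividends) I = 3.28·e^(−0.0835·1/12) = 3.2573
Current forward F = (S − I)·e^(rT) = (181.34 − 3.2573)·e^(0.0835·7/12) = 178.0827 × 1.049914 = 186.9715
Value (long) = (F − K)·e^(−rT) = (186.9715 − 166.63) × 0.952459 = 19.3744
Value = £19.37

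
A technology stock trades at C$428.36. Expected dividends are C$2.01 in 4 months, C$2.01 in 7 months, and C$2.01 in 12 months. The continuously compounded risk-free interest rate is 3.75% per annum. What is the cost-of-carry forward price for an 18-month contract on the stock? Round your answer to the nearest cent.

PV(dividends) I = 2.01·e^(−0.0375·4/12) + 2.01·e^(−0.0375·7/12) + 2.01·e^(−0.0375·12/12)
I = 1.9850 + 1.9665 + 1.9360 = 5.8875
F = (S − I)·e^(rT) = (428.36 − 5.8875) · e^(0.0375·18/12)
= 422.4725 · e^0.056250 = 422.4725 × 1.057862 = C$446.92

C$446.92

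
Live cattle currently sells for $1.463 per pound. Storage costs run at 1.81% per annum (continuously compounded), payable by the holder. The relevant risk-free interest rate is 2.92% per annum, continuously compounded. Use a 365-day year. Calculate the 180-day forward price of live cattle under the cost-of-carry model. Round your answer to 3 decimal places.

$1.498 per pound

Net carry = r + u − y = 0.0292 + 0.0181 − 0.0000 = 0.0473
F = S·e^((r+u−y)T) = 1.463 · e^(0.0473 × 180/365) = 1.463 · e^0.023326
= 1.463 × 1.023600 = $1.498 per pound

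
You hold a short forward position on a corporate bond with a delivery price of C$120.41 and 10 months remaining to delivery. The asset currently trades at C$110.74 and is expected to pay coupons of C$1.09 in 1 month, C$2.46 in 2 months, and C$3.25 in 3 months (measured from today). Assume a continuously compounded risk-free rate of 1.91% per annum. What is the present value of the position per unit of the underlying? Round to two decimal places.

PV(remaining coupons) I = 1.09·e^(−0.0191·1/12) + 2.46·e^(−0.0191·2/12) + 3.25·e^(−0.0191·3/12) = 6.7750
Current forward F = (S − I)·e^(rT) = (110.74 − 6.7750)·e^(0.0191·10/12) = 103.9650 × 1.016044 = 105.6330
Value (long) = (F − K)·e^(−rT) = (105.6330 − 120.41) × 0.984209 = -14.5437
Short position value = −(long value) = C$14.54

C$14.54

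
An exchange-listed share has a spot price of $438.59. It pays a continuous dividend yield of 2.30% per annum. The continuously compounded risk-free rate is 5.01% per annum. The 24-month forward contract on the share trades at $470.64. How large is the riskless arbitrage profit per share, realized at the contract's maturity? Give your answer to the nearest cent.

Fair forward: F* = S·e^(carry·T), with carry = (r − q) = 0.0501 − 0.0230 = 0.0271
F* = 438.59 · e^(0.0271 × 24/12) = 438.59 · e^0.054200 = 438.59 × 1.055696 = $463.0177
Market $470.64 > fair $463.0177: forward overpriced → cash-and-carry (buy spot, short the forward).
At maturity, profit = |F_mkt − F*| = |470.64 − 463.0177| = $7.62 per share

$7.62 per share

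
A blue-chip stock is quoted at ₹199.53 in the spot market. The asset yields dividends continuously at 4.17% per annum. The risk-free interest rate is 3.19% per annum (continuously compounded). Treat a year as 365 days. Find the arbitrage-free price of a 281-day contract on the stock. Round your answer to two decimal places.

F = S·e^((r − q)T) = 199.53 · e^((0.0319 − 0.0417) × 281/365)
= 199.53 · e^-0.007545 = 199.53 × 0.992483
F = ₹198.03

₹198.03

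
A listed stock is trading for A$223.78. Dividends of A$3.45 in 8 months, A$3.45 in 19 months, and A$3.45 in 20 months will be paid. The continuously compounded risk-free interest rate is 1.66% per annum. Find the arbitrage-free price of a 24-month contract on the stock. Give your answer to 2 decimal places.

PV(dividends) I = 3.45·e^(−0.0166·8/12) + 3.45·e^(−0.0166·19/12) + 3.45·e^(−0.0166·20/12)
I = 3.4120 + 3.3605 + 3.3559 = 10.1284
F = (S − I)·e^(rT) = (223.78 − 10.1284) · e^(0.0166·24/12)
= 213.6516 · e^0.033200 = 213.6516 × 1.033757 = A$220.86

A$220.86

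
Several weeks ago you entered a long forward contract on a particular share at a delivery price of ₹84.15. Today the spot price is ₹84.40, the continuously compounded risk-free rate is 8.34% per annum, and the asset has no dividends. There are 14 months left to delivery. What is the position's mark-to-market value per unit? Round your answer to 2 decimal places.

Current fair forward for the remaining 14 months: F = S·e^(r·T), r = 0.0834
F = 84.40 · e^(0.0834 × 14/12) = 84.40 × 1.102191 = 93.0249
Value of long forward = (F − K)·e^(−rT) = (93.0249 − 84.15) · e^(−0.0834·14/12)
= 8.8749 × 0.907284 = 8.05

₹8.05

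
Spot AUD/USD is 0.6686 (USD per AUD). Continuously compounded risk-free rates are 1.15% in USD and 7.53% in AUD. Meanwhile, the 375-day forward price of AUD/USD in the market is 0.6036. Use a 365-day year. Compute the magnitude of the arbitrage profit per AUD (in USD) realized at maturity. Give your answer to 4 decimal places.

Fair forward: F* = S·e^(carry·T), with carry = (r_USD − r_AUD) = 0.0115 − 0.0753 = -0.0638
F* = 0.6686 · e^(-0.0638 × 375/365) = 0.6686 · e^-0.065548 = 0.6686 × 0.936554 = 0.6262
Market 0.6036 < fair 0.6262: forward underpriced → reverse cash-and-carry (short spot, go long the forward).
At maturity, profit = |F_mkt − F*| = |0.6036 − 0.6262| = 0.0226 per AUD (in USD)

0.0226 per AUD (in USD)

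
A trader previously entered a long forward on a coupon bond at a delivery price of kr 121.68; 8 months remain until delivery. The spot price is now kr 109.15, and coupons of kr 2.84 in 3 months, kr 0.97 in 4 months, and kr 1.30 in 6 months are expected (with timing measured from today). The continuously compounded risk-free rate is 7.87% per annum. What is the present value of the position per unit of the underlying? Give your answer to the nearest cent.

-kr 11.29

PV(remaining coupons) I = 2.84·e^(−0.0787·3/12) + 0.97·e^(−0.0787·4/12) + 1.30·e^(−0.0787·6/12) = 4.9794
Current forward F = (S − I)·e^(rT) = (109.15 − 4.9794)·e^(0.0787·8/12) = 104.1706 × 1.053867 = 109.7820
Value (long) = (F − K)·e^(−rT) = (109.7820 − 121.68) × 0.948886 = -11.2898
Value = -kr 11.29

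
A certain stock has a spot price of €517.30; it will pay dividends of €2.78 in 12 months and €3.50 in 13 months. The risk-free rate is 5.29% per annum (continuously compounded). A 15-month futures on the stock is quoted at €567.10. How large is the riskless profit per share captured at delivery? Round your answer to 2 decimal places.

PV(dividends) I = 2.78·e^(−0.0529·12/12) + 3.50·e^(−0.0529·13/12) = 5.9418
Fair futures F* = (S − I)·e^(rT) = (517.30 − 5.9418)·e^0.066125 = 511.3582 × 1.068360 = 546.3146
Market €567.10 > fair 546.3146: forward overpriced → cash-and-carry (borrow at r, buy the stock and collect the dividends, short the forward).
Profit at T = |F_mkt − F*| = |567.10 − 546.3146| = €20.79 per share

€20.79 per share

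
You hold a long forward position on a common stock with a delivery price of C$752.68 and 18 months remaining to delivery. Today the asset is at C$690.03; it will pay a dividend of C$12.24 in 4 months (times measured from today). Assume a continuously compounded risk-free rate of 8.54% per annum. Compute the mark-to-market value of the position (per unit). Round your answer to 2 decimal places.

PV(remaining dividends) I = 12.24·e^(−0.0854·4/12) = 11.8965
Current forward F = (S − I)·e^(rT) = (690.03 − 11.8965)·e^(0.0854·18/12) = 678.1335 × 1.136667 = 770.8120
Value (long) = (F − K)·e^(−rT) = (770.8120 − 752.68) × 0.879765 = 15.9519
Value = C$15.95

C$15.95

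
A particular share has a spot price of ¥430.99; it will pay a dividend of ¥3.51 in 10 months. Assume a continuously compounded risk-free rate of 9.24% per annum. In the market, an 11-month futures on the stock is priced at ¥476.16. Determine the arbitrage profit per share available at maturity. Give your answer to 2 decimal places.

¥10.61 per share

PV(dividends) I = 3.51·e^(−0.0924·10/12) = 3.2499
Fair futures F* = (S − I)·e^(rT) = (430.99 − 3.2499)·e^0.084700 = 427.7401 × 1.088391 = 465.5485
Market ¥476.16 > fair 465.5485: forward overpriced → cash-and-carry (borrow at r, buy the stock and collect the dividends, short the forward).
Profit at T = |F_mkt − F*| = |476.16 − 465.5485| = ¥10.61 per share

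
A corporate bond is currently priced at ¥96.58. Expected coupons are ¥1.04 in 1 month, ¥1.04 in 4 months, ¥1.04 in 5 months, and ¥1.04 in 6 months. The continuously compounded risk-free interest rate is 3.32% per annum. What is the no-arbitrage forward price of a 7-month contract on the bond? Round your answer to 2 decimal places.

¥94.27

PV(coupons) I = 1.04·e^(−0.0332·1/12) + 1.04·e^(−0.0332·4/12) + 1.04·e^(−0.0332·5/12) + 1.04·e^(−0.0332·6/12)
I = 1.0371 + 1.0286 + 1.0257 + 1.0229 = 4.1143
F = (S − I)·e^(rT) = (96.58 − 4.1143) · e^(0.0332·7/12)
= 92.4657 · e^0.019367 = 92.4657 × 1.019556 = ¥94.27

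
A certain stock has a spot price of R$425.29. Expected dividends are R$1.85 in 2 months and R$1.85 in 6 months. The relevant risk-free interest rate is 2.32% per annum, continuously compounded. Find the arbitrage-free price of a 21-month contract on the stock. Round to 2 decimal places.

R$439.09

PV(dividends) I = 1.85·e^(−0.0232·2/12) + 1.85·e^(−0.0232·6/12)
I = 1.8429 + 1.8287 = 3.6716
F = (S − I)·e^(rT) = (425.29 − 3.6716) · e^(0.0232·21/12)
= 421.6184 · e^0.040600 = 421.6184 × 1.041435 = R$439.09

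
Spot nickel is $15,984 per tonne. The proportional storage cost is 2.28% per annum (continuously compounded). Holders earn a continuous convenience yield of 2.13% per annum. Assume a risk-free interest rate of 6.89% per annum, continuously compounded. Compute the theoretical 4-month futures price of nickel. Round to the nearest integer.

$16,364 per tonne

Net carry = r + u − y = 0.0689 + 0.0228 − 0.0213 = 0.0704
F = S·e^((r+u−y)T) = 15984 · e^(0.0704 × 4/12) = 15984 · e^0.023467
= 15984 × 1.023745 = $16,364 per tonne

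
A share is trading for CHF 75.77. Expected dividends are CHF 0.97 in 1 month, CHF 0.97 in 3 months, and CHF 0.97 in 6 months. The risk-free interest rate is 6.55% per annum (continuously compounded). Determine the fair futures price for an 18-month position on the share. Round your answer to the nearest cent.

CHF 80.44

PV(dividends) I = 0.97·e^(−0.0655·1/12) + 0.97·e^(−0.0655·3/12) + 0.97·e^(−0.0655·6/12)
I = 0.9647 + 0.9542 + 0.9387 = 2.8576
F = (S − I)·e^(rT) = (75.77 − 2.8576) · e^(0.0655·18/12)
= 72.9124 · e^0.098250 = 72.9124 × 1.103239 = CHF 80.44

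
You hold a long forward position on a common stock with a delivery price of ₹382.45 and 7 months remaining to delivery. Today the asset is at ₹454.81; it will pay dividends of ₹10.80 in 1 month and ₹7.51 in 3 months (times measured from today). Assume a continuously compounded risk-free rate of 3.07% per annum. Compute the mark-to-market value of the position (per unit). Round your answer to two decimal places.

₹60.92

PV(remaining dividends) I = 10.80·e^(−0.0307·1/12) + 7.51·e^(−0.0307·3/12) = 18.2250
Current forward F = (S − I)·e^(rT) = (454.81 − 18.2250)·e^(0.0307·7/12) = 436.5850 × 1.018070 = 444.4741
Value (long) = (F − K)·e^(−rT) = (444.4741 − 382.45) × 0.982251 = 60.9232
Value = ₹60.92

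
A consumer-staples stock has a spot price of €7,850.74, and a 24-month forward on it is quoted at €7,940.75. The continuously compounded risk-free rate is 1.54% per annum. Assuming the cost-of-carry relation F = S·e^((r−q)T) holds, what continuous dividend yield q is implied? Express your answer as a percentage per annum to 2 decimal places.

0.97%

From F = S·e^((r−q)T): (r − q) = ln(F/S)/T
ln(7940.75/7850.74) = ln(1.011465) = 0.011400
(r − q) = 0.011400 / (24/12) = 0.005700
q = r − ln(F/S)/T = 0.0154 − 0.005700 = 0.009700
q = 0.97%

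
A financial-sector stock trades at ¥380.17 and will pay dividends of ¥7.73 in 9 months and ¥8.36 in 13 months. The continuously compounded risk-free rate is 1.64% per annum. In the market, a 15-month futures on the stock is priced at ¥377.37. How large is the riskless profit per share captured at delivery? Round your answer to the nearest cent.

¥5.50 per share

PV(dividends) I = 7.73·e^(−0.0164·9/12) + 8.36·e^(−0.0164·13/12) = 15.8483
Fair futures F* = (S − I)·e^(rT) = (380.17 − 15.8483)·e^0.020500 = 364.3217 × 1.020712 = 371.8675
Market ¥377.37 > fair 371.8675: forward overpriced → cash-and-carry (borrow at r, buy the stock and collect the dividends, short the forward).
Profit at T = |F_mkt − F*| = |377.37 − 371.8675| = ¥5.50 per share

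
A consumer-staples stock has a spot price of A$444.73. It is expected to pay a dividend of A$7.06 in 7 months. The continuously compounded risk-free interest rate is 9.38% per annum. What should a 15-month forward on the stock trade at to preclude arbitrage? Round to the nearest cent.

PV(dividends) I = 7.06·e^(−0.0938·7/12)
I = 6.6841
F = (S − I)·e^(rT) = (444.73 − 6.6841) · e^(0.0938·15/12)
= 438.0459 · e^0.117250 = 438.0459 × 1.124400 = A$492.54

A$492.54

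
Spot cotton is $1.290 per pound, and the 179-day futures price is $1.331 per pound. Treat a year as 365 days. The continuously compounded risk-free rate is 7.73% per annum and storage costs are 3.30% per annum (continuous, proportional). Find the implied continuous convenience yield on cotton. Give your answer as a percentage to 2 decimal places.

F = S·e^((r+u−y)T) ⇒ (r+u−y) = ln(F/S)/T
ln(1.331/1.290) = 0.031288; /T ⇒ 0.063800
y = r + u − ln(F/S)/T = 0.0773 + 0.0330 − 0.063800 = 0.046500
y = 4.65%

4.65%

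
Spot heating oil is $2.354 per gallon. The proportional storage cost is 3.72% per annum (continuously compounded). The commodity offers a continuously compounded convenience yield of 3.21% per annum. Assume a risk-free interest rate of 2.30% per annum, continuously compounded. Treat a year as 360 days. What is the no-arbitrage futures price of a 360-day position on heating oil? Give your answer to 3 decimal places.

$2.421 per gallon

Net carry = r + u − y = 0.0230 + 0.0372 − 0.0321 = 0.0281
F = S·e^((r+u−y)T) = 2.354 · e^(0.0281 × 360/360) = 2.354 · e^0.028100
= 2.354 × 1.028499 = $2.421 per gallon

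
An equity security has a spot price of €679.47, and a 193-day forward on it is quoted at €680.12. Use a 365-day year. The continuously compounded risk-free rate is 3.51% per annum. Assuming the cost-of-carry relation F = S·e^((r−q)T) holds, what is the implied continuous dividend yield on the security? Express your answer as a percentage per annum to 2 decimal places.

From F = S·e^((r−q)T): (r − q) = ln(F/S)/T
ln(680.12/679.47) = ln(1.000957) = 0.000957
(r − q) = 0.000957 / (193/365) = 0.001810
q = r − ln(F/S)/T = 0.0351 − 0.001810 = 0.033290
q = 3.33%

3.33%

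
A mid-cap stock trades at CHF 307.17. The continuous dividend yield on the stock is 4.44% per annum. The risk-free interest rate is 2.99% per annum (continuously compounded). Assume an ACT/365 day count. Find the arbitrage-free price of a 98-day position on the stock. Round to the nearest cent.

CHF 305.98

F = S·e^((r − q)T) = 307.17 · e^((0.0299 − 0.0444) × 98/365)
= 307.17 · e^-0.003893 = 307.17 × 0.996115
F = CHF 305.98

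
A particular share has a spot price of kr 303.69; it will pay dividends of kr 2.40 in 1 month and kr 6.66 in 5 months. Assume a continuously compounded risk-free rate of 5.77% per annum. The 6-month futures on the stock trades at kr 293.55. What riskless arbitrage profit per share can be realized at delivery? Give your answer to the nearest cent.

kr 9.88 per share

PV(dividends) I = 2.40·e^(−0.0577·1/12) + 6.66·e^(−0.0577·5/12) = 8.8903
Fair futures F* = (S − I)·e^(rT) = (303.69 − 8.8903)·e^0.028850 = 294.7997 × 1.029270 = 303.4285
Market kr 293.55 < fair 303.4285: forward underpriced → reverse cash-and-carry (short the stock, invest proceeds at r, pay the dividends, go long the forward).
Profit at T = |F_mkt − F*| = |293.55 − 303.4285| = kr 9.88 per share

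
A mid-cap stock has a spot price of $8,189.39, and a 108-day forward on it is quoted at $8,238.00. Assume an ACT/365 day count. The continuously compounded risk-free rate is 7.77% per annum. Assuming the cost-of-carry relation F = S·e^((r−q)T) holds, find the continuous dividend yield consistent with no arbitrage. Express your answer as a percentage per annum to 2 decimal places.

From F = S·e^((r−q)T): (r − q) = ln(F/S)/T
ln(8238.00/8189.39) = ln(1.005936) = 0.005918
(r − q) = 0.005918 / (108/365) = 0.020001
q = r − ln(F/S)/T = 0.0777 − 0.020001 = 0.057699
q = 5.77%

5.77%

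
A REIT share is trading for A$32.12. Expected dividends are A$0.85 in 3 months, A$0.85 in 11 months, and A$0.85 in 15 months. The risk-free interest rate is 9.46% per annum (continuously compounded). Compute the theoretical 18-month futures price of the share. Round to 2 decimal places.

A$34.29

PV(dividends) I = 0.85·e^(−0.0946·3/12) + 0.85·e^(−0.0946·11/12) + 0.85·e^(−0.0946·15/12)
I = 0.8301 + 0.7794 + 0.7552 = 2.3647
F = (S − I)·e^(rT) = (32.12 − 2.3647) · e^(0.0946·18/12)
= 29.7553 · e^0.141900 = 29.7553 × 1.152461 = A$34.29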